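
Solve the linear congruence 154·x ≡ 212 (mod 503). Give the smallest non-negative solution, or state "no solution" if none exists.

328

First find gcd(154, 503):
503 = 3·154 + 41
154 = 3·41 + 31
41 = 1·31 + 10
31 = 3·10 + 1
10 = 10·1 + 0
gcd = 1, so a unique solution mod 503 exists.
Back-substitute for the Bézout coefficients:
1 = 31 − 3·10
1 = −3·41 + 4·31
1 = 4·154 − 15·41
1 = −15·503 + 49·154
So 154·(49) ≡ 1 (mod 503), giving 154⁻¹ ≡ 49.
x ≡ 154⁻¹·212 ≡ 49·212 ≡ 328 (mod 503).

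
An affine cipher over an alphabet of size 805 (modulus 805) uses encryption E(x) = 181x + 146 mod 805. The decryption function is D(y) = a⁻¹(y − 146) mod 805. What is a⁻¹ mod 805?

Extended Euclidean algorithm:
805 = 4×181 + 81
181 = 2×81 + 19
81 = 4×19 + 5
19 = 3×5 + 4
5 = 1×4 + 1
4 = 4×1 + 0
gcd = 1, so the inverse exists. Back-substitute:
1 = 5 − 4
1 = −19 + 4·5
1 = 4·81 − 17·19
1 = −17·181 + 38·81
1 = 38·805 − 169·181
Thus 181·(-169) ≡ 1 (mod 805); reducing, -169 mod 805 = 636.

636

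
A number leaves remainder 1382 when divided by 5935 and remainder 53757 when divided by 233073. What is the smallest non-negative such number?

592059177

Write x = 1382 + 5935·k. Then 5935·k ≡ 53757 − 1382 ≡ 52375 (mod 233073).
Need 5935⁻¹ mod 233073. Extended Euclid on (233073, 5935):
233073 = 39×5935 + 1608
5935 = 3×1608 + 1111
1608 = 1×1111 + 497
1111 = 2×497 + 117
497 = 4×117 + 29
117 = 4×29 + 1
29 = 29×1 + 0
Back-substitute:
1 = 117 − 4·29
1 = −4·497 + 17·117
1 = 17·1111 − 38·497
1 = −38·1608 + 55·1111
1 = 55·5935 − 203·1608
1 = −203·233073 + 7972·5935
5935⁻¹ ≡ 7972 (mod 233073), so k ≡ 7972·52375 ≡ 99757 (mod 233073).
x = 1382 + 5935·99757 = 592059177.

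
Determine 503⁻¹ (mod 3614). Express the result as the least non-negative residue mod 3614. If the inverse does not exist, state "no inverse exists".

2759

Extended Euclidean algorithm:
3614 = 7·503 + 93
503 = 5·93 + 38
93 = 2·38 + 17
38 = 2·17 + 4
17 = 4·4 + 1
4 = 4·1 + 0
Since gcd(503, 3614) = 1, back-substitute to write 1 as a combination:
1 = 17 − 4·4
1 = −4·38 + 9·17
1 = 9·93 − 22·38
1 = −22·503 + 119·93
1 = 119·3614 − 855·503
Hence 503⁻¹ ≡ -855 ≡ 2759 (mod 3614).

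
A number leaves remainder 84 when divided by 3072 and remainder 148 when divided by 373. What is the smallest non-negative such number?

Write x = 84 + 3072·k. Then 3072·k ≡ 148 − 84 ≡ 64 (mod 373).
Need 3072⁻¹ mod 373. Extended Euclid on (373, 88):
373 = 4·88 + 21
88 = 4·21 + 4
21 = 5·4 + 1
4 = 4·1 + 0
Back-substitute:
1 = 21 − 5·4
1 = −5·88 + 21·21
1 = 21·373 − 89·88
3072⁻¹ ≡ 284 (mod 373), so k ≡ 284·64 ≡ 272 (mod 373).
x = 84 + 3072·272 = 835668.

835668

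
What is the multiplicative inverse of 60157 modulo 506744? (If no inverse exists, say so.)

Extended Euclidean algorithm:
506744 = 8×60157 + 25488
60157 = 2×25488 + 9181
25488 = 2×9181 + 7126
9181 = 1×7126 + 2055
7126 = 3×2055 + 961
2055 = 2×961 + 133
961 = 7×133 + 30
133 = 4×30 + 13
30 = 2×13 + 4
13 = 3×4 + 1
4 = 4×1 + 0
gcd = 1, so the inverse exists. Back-substitute:
1 = 13 − 3·4
1 = −3·30 + 7·13
1 = 7·133 − 31·30
1 = −31·961 + 224·133
1 = 224·2055 − 479·961
1 = −479·7126 + 1661·2055
1 = 1661·9181 − 2140·7126
1 = −2140·25488 + 5941·9181
1 = 5941·60157 − 14022·25488
1 = −14022·506744 + 118117·60157
So 60157·118117 ≡ 1 (mod 506744).

118117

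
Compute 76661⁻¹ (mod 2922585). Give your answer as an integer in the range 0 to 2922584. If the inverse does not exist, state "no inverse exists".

gcd(2922585, 76661) by repeated division:
2922585 = 38*76661 + 9467
76661 = 8*9467 + 925
9467 = 10*925 + 217
925 = 4*217 + 57
217 = 3*57 + 46
57 = 1*46 + 11
46 = 4*11 + 2
11 = 5*2 + 1
2 = 2*1 + 0
The gcd is 1. Working backward:
1 = 11 − 5·2
1 = −5·46 + 21·11
1 = 21·57 − 26·46
1 = −26·217 + 99·57
1 = 99·925 − 422·217
1 = −422·9467 + 4319·925
1 = 4319·76661 − 34974·9467
1 = −34974·2922585 + 1333331·76661
So 76661·1333331 ≡ 1 (mod 2922585).

1333331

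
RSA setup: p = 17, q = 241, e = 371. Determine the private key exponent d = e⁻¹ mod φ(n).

φ(n) = (p−1)(q−1) = 16·240 = 3840.
Need d with 371·d ≡ 1 (mod 3840). Apply the extended Euclidean algorithm:
3840 = 10·371 + 130
371 = 2·130 + 111
130 = 1·111 + 19
111 = 5·19 + 16
19 = 1·16 + 3
16 = 5·3 + 1
3 = 3·1 + 0
Back-substitute:
1 = 16 − 5·3
1 = −5·19 + 6·16
1 = 6·111 − 35·19
1 = −35·130 + 41·111
1 = 41·371 − 117·130
1 = −117·3840 + 1211·371
So 371·1211 ≡ 1 (mod 3840), hence d = 1211.

1211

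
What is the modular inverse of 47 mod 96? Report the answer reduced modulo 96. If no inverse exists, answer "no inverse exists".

47

gcd(96, 47) by repeated division:
96 = 2·47 + 2
47 = 23·2 + 1
2 = 2·1 + 0
The gcd is 1. Working backward:
1 = 47 − 23·2
1 = −23·96 + 47·47
So 47·47 ≡ 1 (mod 96).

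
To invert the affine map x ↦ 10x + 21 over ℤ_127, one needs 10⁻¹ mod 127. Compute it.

89

Run Euclid on (127, 10):
127 = 12×10 + 7
10 = 1×7 + 3
7 = 2×3 + 1
3 = 3×1 + 0
gcd = 1, so the inverse exists. Back-substitute:
1 = 7 − 2·3
1 = −2·10 + 3·7
1 = 3·127 − 38·10
So 10·(-38) ≡ 1 (mod 127), and -38 ≡ 89 (mod 127).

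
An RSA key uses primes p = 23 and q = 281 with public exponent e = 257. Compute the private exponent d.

φ(n) = (p−1)(q−1) = 22·280 = 6160.
Need d with 257·d ≡ 1 (mod 6160). Apply the extended Euclidean algorithm:
6160 = 23·257 + 249
257 = 1·249 + 8
249 = 31·8 + 1
8 = 8·1 + 0
Back-substitute:
1 = 249 − 31·8
1 = −31·257 + 32·249
1 = 32·6160 − 767·257
So 257·(-767) ≡ 1 (mod 6160), hence d ≡ -767 ≡ 5393 (mod 6160).

5393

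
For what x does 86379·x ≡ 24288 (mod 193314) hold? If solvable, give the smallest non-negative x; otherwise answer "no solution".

34342

First find gcd(86379, 193314):
193314 = 2×86379 + 20556
86379 = 4×20556 + 4155
20556 = 4×4155 + 3936
4155 = 1×3936 + 219
3936 = 17×219 + 213
219 = 1×213 + 6
213 = 35×6 + 3
6 = 2×3 + 0
gcd = 3 and 3 | 24288, so solutions exist. Divide through by 3: 28793x ≡ 8096 (mod 64438).
Now find 28793⁻¹ mod 64438:
64438 = 2×28793 + 6852
28793 = 4×6852 + 1385
6852 = 4×1385 + 1312
1385 = 1×1312 + 73
1312 = 17×73 + 71
73 = 1×71 + 2
71 = 35×2 + 1
2 = 2×1 + 0
Back-substitute:
1 = 71 − 35·2
1 = −35·73 + 36·71
1 = 36·1312 − 647·73
1 = −647·1385 + 683·1312
1 = 683·6852 − 3379·1385
1 = −3379·28793 + 14199·6852
1 = 14199·64438 − 31777·28793
So 28793·(-31777) ≡ 1 (mod 64438), i.e. 28793⁻¹ ≡ 32661.
Then x ≡ 32661·8096 ≡ 34342 (mod 64438); the smallest non-negative solution is x = 34342.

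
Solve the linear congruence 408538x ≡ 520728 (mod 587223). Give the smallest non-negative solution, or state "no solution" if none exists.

20688

First find gcd(408538, 587223):
587223 = 1·408538 + 178685
408538 = 2·178685 + 51168
178685 = 3·51168 + 25181
51168 = 2·25181 + 806
25181 = 31·806 + 195
806 = 4·195 + 26
195 = 7·26 + 13
26 = 2·13 + 0
gcd = 13 and 13 | 520728, so solutions exist. Divide through by 13: 31426x ≡ 40056 (mod 45171).
Now find 31426⁻¹ mod 45171:
45171 = 1×31426 + 13745
31426 = 2×13745 + 3936
13745 = 3×3936 + 1937
3936 = 2×1937 + 62
1937 = 31×62 + 15
62 = 4×15 + 2
15 = 7×2 + 1
2 = 2×1 + 0
Back-substitute:
1 = 15 − 7·2
1 = −7·62 + 29·15
1 = 29·1937 − 906·62
1 = −906·3936 + 1841·1937
1 = 1841·13745 − 6429·3936
1 = −6429·31426 + 14699·13745
1 = 14699·45171 − 21128·31426
So 31426·(-21128) ≡ 1 (mod 45171), i.e. 31426⁻¹ ≡ 24043.
Then x ≡ 24043·40056 ≡ 20688 (mod 45171); the smallest non-negative solution is x = 20688.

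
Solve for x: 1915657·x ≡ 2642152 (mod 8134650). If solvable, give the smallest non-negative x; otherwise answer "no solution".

2207536

First find gcd(1915657, 8134650):
8134650 = 4·1915657 + 472022
1915657 = 4·472022 + 27569
472022 = 17·27569 + 3349
27569 = 8·3349 + 777
3349 = 4·777 + 241
777 = 3·241 + 54
241 = 4·54 + 25
54 = 2·25 + 4
25 = 6·4 + 1
4 = 4·1 + 0
gcd = 1, so a unique solution mod 8134650 exists.
Back-substitute for the Bézout coefficients:
1 = 25 − 6·4
1 = −6·54 + 13·25
1 = 13·241 − 58·54
1 = −58·777 + 187·241
1 = 187·3349 − 806·777
1 = −806·27569 + 6635·3349
1 = 6635·472022 − 113601·27569
1 = −113601·1915657 + 461039·472022
1 = 461039·8134650 − 1957757·1915657
So 1915657·(-1957757) ≡ 1 (mod 8134650), giving 1915657⁻¹ ≡ 6176893.
x ≡ 1915657⁻¹·2642152 ≡ 6176893·2642152 ≡ 2207536 (mod 8134650).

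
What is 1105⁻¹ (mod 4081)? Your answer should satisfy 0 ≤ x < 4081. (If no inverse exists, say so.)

Apply the Euclidean algorithm to 4081 and 1105:
4081 = 3·1105 + 766
1105 = 1·766 + 339
766 = 2·339 + 88
339 = 3·88 + 75
88 = 1·75 + 13
75 = 5·13 + 10
13 = 1·10 + 3
10 = 3·3 + 1
3 = 3·1 + 0
Since gcd(1105, 4081) = 1, back-substitute to write 1 as a combination:
1 = 10 − 3·3
1 = −3·13 + 4·10
1 = 4·75 − 23·13
1 = −23·88 + 27·75
1 = 27·339 − 104·88
1 = −104·766 + 235·339
1 = 235·1105 − 339·766
1 = −339·4081 + 1252·1105
So 1105·1252 ≡ 1 (mod 4081).

1252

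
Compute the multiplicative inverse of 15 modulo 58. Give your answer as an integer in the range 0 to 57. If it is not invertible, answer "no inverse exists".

31

Apply the Euclidean algorithm to 58 and 15:
58 = 3×15 + 13
15 = 1×13 + 2
13 = 6×2 + 1
2 = 2×1 + 0
gcd = 1, so the inverse exists. Back-substitute:
1 = 13 − 6·2
1 = −6·15 + 7·13
1 = 7·58 − 27·15
So 15·(-27) ≡ 1 (mod 58), and -27 ≡ 31 (mod 58).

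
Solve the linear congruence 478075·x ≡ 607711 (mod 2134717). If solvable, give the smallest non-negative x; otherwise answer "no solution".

First find gcd(478075, 2134717):
2134717 = 4×478075 + 222417
478075 = 2×222417 + 33241
222417 = 6×33241 + 22971
33241 = 1×22971 + 10270
22971 = 2×10270 + 2431
10270 = 4×2431 + 546
2431 = 4×546 + 247
546 = 2×247 + 52
247 = 4×52 + 39
52 = 1×39 + 13
39 = 3×13 + 0
gcd = 13 and 13 | 607711, so solutions exist. Divide through by 13: 36775x ≡ 46747 (mod 164209).
Now find 36775⁻¹ mod 164209:
164209 = 4·36775 + 17109
36775 = 2·17109 + 2557
17109 = 6·2557 + 1767
2557 = 1·1767 + 790
1767 = 2·790 + 187
790 = 4·187 + 42
187 = 4·42 + 19
42 = 2·19 + 4
19 = 4·4 + 3
4 = 1·3 + 1
3 = 3·1 + 0
Back-substitute:
1 = 4 − 3
1 = −19 + 5·4
1 = 5·42 − 11·19
1 = −11·187 + 49·42
1 = 49·790 − 207·187
1 = −207·1767 + 463·790
1 = 463·2557 − 670·1767
1 = −670·17109 + 4483·2557
1 = 4483·36775 − 9636·17109
1 = −9636·164209 + 43027·36775
So 36775⁻¹ ≡ 43027 (mod 164209).
Then x ≡ 43027·46747 ≡ 151337 (mod 164209); the smallest non-negative solution is x = 151337.

151337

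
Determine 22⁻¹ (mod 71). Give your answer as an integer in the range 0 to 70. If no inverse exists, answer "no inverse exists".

42

Extended Euclidean algorithm:
71 = 3·22 + 5
22 = 4·5 + 2
5 = 2·2 + 1
2 = 2·1 + 0
The gcd is 1. Working backward:
1 = 5 − 2·2
1 = −2·22 + 9·5
1 = 9·71 − 29·22
Hence 22⁻¹ ≡ -29 ≡ 42 (mod 71).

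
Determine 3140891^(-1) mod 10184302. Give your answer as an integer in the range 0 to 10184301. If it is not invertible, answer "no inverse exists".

259639

gcd(10184302, 3140891) by repeated division:
10184302 = 3×3140891 + 761629
3140891 = 4×761629 + 94375
761629 = 8×94375 + 6629
94375 = 14×6629 + 1569
6629 = 4×1569 + 353
1569 = 4×353 + 157
353 = 2×157 + 39
157 = 4×39 + 1
39 = 39×1 + 0
The gcd is 1. Working backward:
1 = 157 − 4·39
1 = −4·353 + 9·157
1 = 9·1569 − 40·353
1 = −40·6629 + 169·1569
1 = 169·94375 − 2406·6629
1 = −2406·761629 + 19417·94375
1 = 19417·3140891 − 80074·761629
1 = −80074·10184302 + 259639·3140891
So 3140891·259639 ≡ 1 (mod 10184302).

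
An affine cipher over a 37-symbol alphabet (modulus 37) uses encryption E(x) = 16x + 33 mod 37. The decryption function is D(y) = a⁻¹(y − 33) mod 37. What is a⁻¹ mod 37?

7

gcd(37, 16) by repeated division:
37 = 2·16 + 5
16 = 3·5 + 1
5 = 5·1 + 0
Since gcd(16, 37) = 1, back-substitute to write 1 as a combination:
1 = 16 − 3·5
1 = −3·37 + 7·16
So 16·7 ≡ 1 (mod 37).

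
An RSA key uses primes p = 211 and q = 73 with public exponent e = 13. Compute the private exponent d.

φ(n) = (p−1)(q−1) = 210·72 = 15120.
Need d with 13·d ≡ 1 (mod 15120). Apply the extended Euclidean algorithm:
15120 = 1163*13 + 1
13 = 13*1 + 0
Back-substitute:
1 = 15120 − 1163·13
So 13·(-1163) ≡ 1 (mod 15120), hence d ≡ -1163 ≡ 13957 (mod 15120).

13957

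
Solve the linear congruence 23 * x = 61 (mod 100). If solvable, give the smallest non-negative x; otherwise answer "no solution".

First find gcd(23, 100):
100 = 4·23 + 8
23 = 2·8 + 7
8 = 1·7 + 1
7 = 7·1 + 0
gcd = 1, so a unique solution mod 100 exists.
Back-substitute for the Bézout coefficients:
1 = 8 − 7
1 = −23 + 3·8
1 = 3·100 − 13·23
So 23·(-13) ≡ 1 (mod 100), giving 23⁻¹ ≡ 87.
x ≡ 23⁻¹·61 ≡ 87·61 ≡ 7 (mod 100).

7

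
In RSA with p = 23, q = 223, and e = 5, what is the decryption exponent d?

977

φ(n) = (p−1)(q−1) = 22·222 = 4884.
Need d with 5·d ≡ 1 (mod 4884). Apply the extended Euclidean algorithm:
4884 = 976×5 + 4
5 = 1×4 + 1
4 = 4×1 + 0
Back-substitute:
1 = 5 − 4
1 = −4884 + 977·5
So 5·977 ≡ 1 (mod 4884), hence d = 977.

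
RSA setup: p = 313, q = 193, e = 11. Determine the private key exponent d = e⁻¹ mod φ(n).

32675

φ(n) = (p−1)(q−1) = 312·192 = 59904.
Need d with 11·d ≡ 1 (mod 59904). Apply the extended Euclidean algorithm:
59904 = 5445*11 + 9
11 = 1*9 + 2
9 = 4*2 + 1
2 = 2*1 + 0
Back-substitute:
1 = 9 − 4·2
1 = −4·11 + 5·9
1 = 5·59904 − 27229·11
So 11·(-27229) ≡ 1 (mod 59904), hence d ≡ -27229 ≡ 32675 (mod 59904).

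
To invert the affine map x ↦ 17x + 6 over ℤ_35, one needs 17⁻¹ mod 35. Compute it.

Extended Euclidean algorithm:
35 = 2·17 + 1
17 = 17·1 + 0
Since gcd(17, 35) = 1, back-substitute to write 1 as a combination:
1 = 35 − 2·17
Hence 17⁻¹ ≡ -2 ≡ 33 (mod 35).

33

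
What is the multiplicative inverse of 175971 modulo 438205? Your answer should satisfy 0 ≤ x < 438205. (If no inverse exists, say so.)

174646

Extended Euclidean algorithm:
438205 = 2*175971 + 86263
175971 = 2*86263 + 3445
86263 = 25*3445 + 138
3445 = 24*138 + 133
138 = 1*133 + 5
133 = 26*5 + 3
5 = 1*3 + 2
3 = 1*2 + 1
2 = 2*1 + 0
Since gcd(175971, 438205) = 1, back-substitute to write 1 as a combination:
1 = 3 − 2
1 = −5 + 2·3
1 = 2·133 − 53·5
1 = −53·138 + 55·133
1 = 55·3445 − 1373·138
1 = −1373·86263 + 34380·3445
1 = 34380·175971 − 70133·86263
1 = −70133·438205 + 174646·175971
So 175971·174646 ≡ 1 (mod 438205).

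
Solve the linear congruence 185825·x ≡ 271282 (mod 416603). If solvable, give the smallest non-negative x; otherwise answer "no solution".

319319

First find gcd(185825, 416603):
416603 = 2·185825 + 44953
185825 = 4·44953 + 6013
44953 = 7·6013 + 2862
6013 = 2·2862 + 289
2862 = 9·289 + 261
289 = 1·261 + 28
261 = 9·28 + 9
28 = 3·9 + 1
9 = 9·1 + 0
gcd = 1, so a unique solution mod 416603 exists.
Back-substitute for the Bézout coefficients:
1 = 28 − 3·9
1 = −3·261 + 28·28
1 = 28·289 − 31·261
1 = −31·2862 + 307·289
1 = 307·6013 − 645·2862
1 = −645·44953 + 4822·6013
1 = 4822·185825 − 19933·44953
1 = −19933·416603 + 44688·185825
So 185825·(44688) ≡ 1 (mod 416603), giving 185825⁻¹ ≡ 44688.
x ≡ 185825⁻¹·271282 ≡ 44688·271282 ≡ 319319 (mod 416603).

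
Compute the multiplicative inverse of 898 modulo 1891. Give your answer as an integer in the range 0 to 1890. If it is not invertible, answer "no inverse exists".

Run Euclid on (1891, 898):
1891 = 2×898 + 95
898 = 9×95 + 43
95 = 2×43 + 9
43 = 4×9 + 7
9 = 1×7 + 2
7 = 3×2 + 1
2 = 2×1 + 0
gcd = 1, so the inverse exists. Back-substitute:
1 = 7 − 3·2
1 = −3·9 + 4·7
1 = 4·43 − 19·9
1 = −19·95 + 42·43
1 = 42·898 − 397·95
1 = −397·1891 + 836·898
So 898·836 ≡ 1 (mod 1891).

836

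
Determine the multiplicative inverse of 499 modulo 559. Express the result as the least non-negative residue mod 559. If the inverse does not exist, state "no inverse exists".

177

Run Euclid on (559, 499):
559 = 1·499 + 60
499 = 8·60 + 19
60 = 3·19 + 3
19 = 6·3 + 1
3 = 3·1 + 0
gcd = 1, so the inverse exists. Back-substitute:
1 = 19 − 6·3
1 = −6·60 + 19·19
1 = 19·499 − 158·60
1 = −158·559 + 177·499
So 499·177 ≡ 1 (mod 559).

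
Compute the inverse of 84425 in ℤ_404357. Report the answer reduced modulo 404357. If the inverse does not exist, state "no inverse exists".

Run Euclid on (404357, 84425):
404357 = 4·84425 + 66657
84425 = 1·66657 + 17768
66657 = 3·17768 + 13353
17768 = 1·13353 + 4415
13353 = 3·4415 + 108
4415 = 40·108 + 95
108 = 1·95 + 13
95 = 7·13 + 4
13 = 3·4 + 1
4 = 4·1 + 0
Since gcd(84425, 404357) = 1, back-substitute to write 1 as a combination:
1 = 13 − 3·4
1 = −3·95 + 22·13
1 = 22·108 − 25·95
1 = −25·4415 + 1022·108
1 = 1022·13353 − 3091·4415
1 = −3091·17768 + 4113·13353
1 = 4113·66657 − 15430·17768
1 = −15430·84425 + 19543·66657
1 = 19543·404357 − 93602·84425
Hence 84425⁻¹ ≡ -93602 ≡ 310755 (mod 404357).

310755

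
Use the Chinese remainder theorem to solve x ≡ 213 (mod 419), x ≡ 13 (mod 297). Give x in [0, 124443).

36247

Write x = 213 + 419·k. Then 419·k ≡ 13 − 213 ≡ 97 (mod 297).
Need 419⁻¹ mod 297. Extended Euclid on (297, 122):
297 = 2·122 + 53
122 = 2·53 + 16
53 = 3·16 + 5
16 = 3·5 + 1
5 = 5·1 + 0
Back-substitute:
1 = 16 − 3·5
1 = −3·53 + 10·16
1 = 10·122 − 23·53
1 = −23·297 + 56·122
419⁻¹ ≡ 56 (mod 297), so k ≡ 56·97 ≡ 86 (mod 297).
x = 213 + 419·86 = 36247.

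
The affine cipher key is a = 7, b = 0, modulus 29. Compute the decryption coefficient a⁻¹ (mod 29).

Extended Euclidean algorithm:
29 = 4·7 + 1
7 = 7·1 + 0
Since gcd(7, 29) = 1, back-substitute to write 1 as a combination:
1 = 29 − 4·7
Thus 7·(-4) ≡ 1 (mod 29); reducing, -4 mod 29 = 25.

25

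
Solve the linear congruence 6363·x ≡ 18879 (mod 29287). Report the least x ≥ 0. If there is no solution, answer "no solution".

First find gcd(6363, 29287):
29287 = 4·6363 + 3835
6363 = 1·3835 + 2528
3835 = 1·2528 + 1307
2528 = 1·1307 + 1221
1307 = 1·1221 + 86
1221 = 14·86 + 17
86 = 5·17 + 1
17 = 17·1 + 0
gcd = 1, so a unique solution mod 29287 exists.
Back-substitute for the Bézout coefficients:
1 = 86 − 5·17
1 = −5·1221 + 71·86
1 = 71·1307 − 76·1221
1 = −76·2528 + 147·1307
1 = 147·3835 − 223·2528
1 = −223·6363 + 370·3835
1 = 370·29287 − 1703·6363
So 6363·(-1703) ≡ 1 (mod 29287), giving 6363⁻¹ ≡ 27584.
x ≡ 6363⁻¹·18879 ≡ 27584·18879 ≡ 6189 (mod 29287).

6189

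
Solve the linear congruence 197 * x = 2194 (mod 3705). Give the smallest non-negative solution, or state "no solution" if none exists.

First find gcd(197, 3705):
3705 = 18×197 + 159
197 = 1×159 + 38
159 = 4×38 + 7
38 = 5×7 + 3
7 = 2×3 + 1
3 = 3×1 + 0
gcd = 1, so a unique solution mod 3705 exists.
Back-substitute for the Bézout coefficients:
1 = 7 − 2·3
1 = −2·38 + 11·7
1 = 11·159 − 46·38
1 = −46·197 + 57·159
1 = 57·3705 − 1072·197
So 197·(-1072) ≡ 1 (mod 3705), giving 197⁻¹ ≡ 2633.
x ≡ 197⁻¹·2194 ≡ 2633·2194 ≡ 707 (mod 3705).

707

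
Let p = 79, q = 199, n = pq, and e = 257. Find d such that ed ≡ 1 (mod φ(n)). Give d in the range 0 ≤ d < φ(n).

φ(n) = (p−1)(q−1) = 78·198 = 15444.
Need d with 257·d ≡ 1 (mod 15444). Apply the extended Euclidean algorithm:
15444 = 60*257 + 24
257 = 10*24 + 17
24 = 1*17 + 7
17 = 2*7 + 3
7 = 2*3 + 1
3 = 3*1 + 0
Back-substitute:
1 = 7 − 2·3
1 = −2·17 + 5·7
1 = 5·24 − 7·17
1 = −7·257 + 75·24
1 = 75·15444 − 4507·257
So 257·(-4507) ≡ 1 (mod 15444), hence d ≡ -4507 ≡ 10937 (mod 15444).

10937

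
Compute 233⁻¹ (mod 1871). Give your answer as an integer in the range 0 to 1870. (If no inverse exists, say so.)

Apply the Euclidean algorithm to 1871 and 233:
1871 = 8×233 + 7
233 = 33×7 + 2
7 = 3×2 + 1
2 = 2×1 + 0
Since gcd(233, 1871) = 1, back-substitute to write 1 as a combination:
1 = 7 − 3·2
1 = −3·233 + 100·7
1 = 100·1871 − 803·233
Hence 233⁻¹ ≡ -803 ≡ 1068 (mod 1871).

1068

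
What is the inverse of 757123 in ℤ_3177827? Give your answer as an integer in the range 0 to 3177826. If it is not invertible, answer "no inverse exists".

752179

Extended Euclidean algorithm:
3177827 = 4×757123 + 149335
757123 = 5×149335 + 10448
149335 = 14×10448 + 3063
10448 = 3×3063 + 1259
3063 = 2×1259 + 545
1259 = 2×545 + 169
545 = 3×169 + 38
169 = 4×38 + 17
38 = 2×17 + 4
17 = 4×4 + 1
4 = 4×1 + 0
Since gcd(757123, 3177827) = 1, back-substitute to write 1 as a combination:
1 = 17 − 4·4
1 = −4·38 + 9·17
1 = 9·169 − 40·38
1 = −40·545 + 129·169
1 = 129·1259 − 298·545
1 = −298·3063 + 725·1259
1 = 725·10448 − 2473·3063
1 = −2473·149335 + 35347·10448
1 = 35347·757123 − 179208·149335
1 = −179208·3177827 + 752179·757123
So 757123·752179 ≡ 1 (mod 3177827).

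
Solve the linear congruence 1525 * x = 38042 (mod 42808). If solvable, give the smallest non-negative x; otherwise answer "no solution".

33738

First find gcd(1525, 42808):
42808 = 28·1525 + 108
1525 = 14·108 + 13
108 = 8·13 + 4
13 = 3·4 + 1
4 = 4·1 + 0
gcd = 1, so a unique solution mod 42808 exists.
Back-substitute for the Bézout coefficients:
1 = 13 − 3·4
1 = −3·108 + 25·13
1 = 25·1525 − 353·108
1 = −353·42808 + 9909·1525
So 1525·(9909) ≡ 1 (mod 42808), giving 1525⁻¹ ≡ 9909.
x ≡ 1525⁻¹·38042 ≡ 9909·38042 ≡ 33738 (mod 42808).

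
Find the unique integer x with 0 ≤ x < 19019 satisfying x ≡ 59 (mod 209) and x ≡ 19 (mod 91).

Write x = 59 + 209·k. Then 209·k ≡ 19 − 59 ≡ 51 (mod 91).
Need 209⁻¹ mod 91. Extended Euclid on (91, 27):
91 = 3·27 + 10
27 = 2·10 + 7
10 = 1·7 + 3
7 = 2·3 + 1
3 = 3·1 + 0
Back-substitute:
1 = 7 − 2·3
1 = −2·10 + 3·7
1 = 3·27 − 8·10
1 = −8·91 + 27·27
209⁻¹ ≡ 27 (mod 91), so k ≡ 27·51 ≡ 12 (mod 91).
x = 59 + 209·12 = 2567.

2567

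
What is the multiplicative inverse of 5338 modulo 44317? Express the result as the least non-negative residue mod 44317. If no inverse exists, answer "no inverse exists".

24068

Extended Euclidean algorithm:
44317 = 8·5338 + 1613
5338 = 3·1613 + 499
1613 = 3·499 + 116
499 = 4·116 + 35
116 = 3·35 + 11
35 = 3·11 + 2
11 = 5·2 + 1
2 = 2·1 + 0
gcd = 1, so the inverse exists. Back-substitute:
1 = 11 − 5·2
1 = −5·35 + 16·11
1 = 16·116 − 53·35
1 = −53·499 + 228·116
1 = 228·1613 − 737·499
1 = −737·5338 + 2439·1613
1 = 2439·44317 − 20249·5338
Thus 5338·(-20249) ≡ 1 (mod 44317); reducing, -20249 mod 44317 = 24068.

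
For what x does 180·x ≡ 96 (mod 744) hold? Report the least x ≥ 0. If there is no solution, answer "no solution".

46

First find gcd(180, 744):
744 = 4·180 + 24
180 = 7·24 + 12
24 = 2·12 + 0
gcd = 12 and 12 | 96, so solutions exist. Divide through by 12: 15x ≡ 8 (mod 62).
Now find 15⁻¹ mod 62:
62 = 4*15 + 2
15 = 7*2 + 1
2 = 2*1 + 0
Back-substitute:
1 = 15 − 7·2
1 = −7·62 + 29·15
So 15⁻¹ ≡ 29 (mod 62).
Then x ≡ 29·8 ≡ 46 (mod 62); the smallest non-negative solution is x = 46.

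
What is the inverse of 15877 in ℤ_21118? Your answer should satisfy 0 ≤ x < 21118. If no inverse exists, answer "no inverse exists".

gcd(21118, 15877) by repeated division:
21118 = 1×15877 + 5241
15877 = 3×5241 + 154
5241 = 34×154 + 5
154 = 30×5 + 4
5 = 1×4 + 1
4 = 4×1 + 0
gcd = 1, so the inverse exists. Back-substitute:
1 = 5 − 4
1 = −154 + 31·5
1 = 31·5241 − 1055·154
1 = −1055·15877 + 3196·5241
1 = 3196·21118 − 4251·15877
Hence 15877⁻¹ ≡ -4251 ≡ 16867 (mod 21118).

16867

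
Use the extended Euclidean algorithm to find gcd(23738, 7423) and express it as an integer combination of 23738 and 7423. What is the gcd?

Apply Euclid's algorithm to 23738 and 7423:
23738 = 3·7423 + 1469
7423 = 5·1469 + 78
1469 = 18·78 + 65
78 = 1·65 + 13
65 = 5·13 + 0
gcd(23738, 7423) = 13.
Back-substituting:
13 = 78 − 65
13 = −1469 + 19·78
13 = 19·7423 − 96·1469
13 = −96·23738 + 307·7423
So 13 = (-96)·23738 + (307)·7423.

13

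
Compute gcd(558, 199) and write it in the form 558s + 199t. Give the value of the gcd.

Euclidean algorithm:
558 = 2*199 + 160
199 = 1*160 + 39
160 = 4*39 + 4
39 = 9*4 + 3
4 = 1*3 + 1
3 = 3*1 + 0
gcd(558, 199) = 1.
Working backward:
1 = 4 − 3
1 = −39 + 10·4
1 = 10·160 − 41·39
1 = −41·199 + 51·160
1 = 51·558 − 143·199
So 1 = (51)·558 + (-143)·199.

1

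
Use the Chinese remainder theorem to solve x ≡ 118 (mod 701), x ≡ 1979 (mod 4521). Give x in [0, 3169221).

1444178

Write x = 118 + 701·k. Then 701·k ≡ 1979 − 118 ≡ 1861 (mod 4521).
Need 701⁻¹ mod 4521. Extended Euclid on (4521, 701):
4521 = 6×701 + 315
701 = 2×315 + 71
315 = 4×71 + 31
71 = 2×31 + 9
31 = 3×9 + 4
9 = 2×4 + 1
4 = 4×1 + 0
Back-substitute:
1 = 9 − 2·4
1 = −2·31 + 7·9
1 = 7·71 − 16·31
1 = −16·315 + 71·71
1 = 71·701 − 158·315
1 = −158·4521 + 1019·701
701⁻¹ ≡ 1019 (mod 4521), so k ≡ 1019·1861 ≡ 2060 (mod 4521).
x = 118 + 701·2060 = 1444178.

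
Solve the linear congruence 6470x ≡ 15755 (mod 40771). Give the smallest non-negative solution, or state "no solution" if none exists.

36961

First find gcd(6470, 40771):
40771 = 6*6470 + 1951
6470 = 3*1951 + 617
1951 = 3*617 + 100
617 = 6*100 + 17
100 = 5*17 + 15
17 = 1*15 + 2
15 = 7*2 + 1
2 = 2*1 + 0
gcd = 1, so a unique solution mod 40771 exists.
Back-substitute for the Bézout coefficients:
1 = 15 − 7·2
1 = −7·17 + 8·15
1 = 8·100 − 47·17
1 = −47·617 + 290·100
1 = 290·1951 − 917·617
1 = −917·6470 + 3041·1951
1 = 3041·40771 − 19163·6470
So 6470·(-19163) ≡ 1 (mod 40771), giving 6470⁻¹ ≡ 21608.
x ≡ 6470⁻¹·15755 ≡ 21608·15755 ≡ 36961 (mod 40771).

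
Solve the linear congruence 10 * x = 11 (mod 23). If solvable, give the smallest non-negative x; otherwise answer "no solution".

First find gcd(10, 23):
23 = 2*10 + 3
10 = 3*3 + 1
3 = 3*1 + 0
gcd = 1, so a unique solution mod 23 exists.
Back-substitute for the Bézout coefficients:
1 = 10 − 3·3
1 = −3·23 + 7·10
So 10·(7) ≡ 1 (mod 23), giving 10⁻¹ ≡ 7.
x ≡ 10⁻¹·11 ≡ 7·11 ≡ 8 (mod 23).

8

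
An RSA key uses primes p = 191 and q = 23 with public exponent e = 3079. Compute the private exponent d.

φ(n) = (p−1)(q−1) = 190·22 = 4180.
Need d with 3079·d ≡ 1 (mod 4180). Apply the extended Euclidean algorithm:
4180 = 1*3079 + 1101
3079 = 2*1101 + 877
1101 = 1*877 + 224
877 = 3*224 + 205
224 = 1*205 + 19
205 = 10*19 + 15
19 = 1*15 + 4
15 = 3*4 + 3
4 = 1*3 + 1
3 = 3*1 + 0
Back-substitute:
1 = 4 − 3
1 = −15 + 4·4
1 = 4·19 − 5·15
1 = −5·205 + 54·19
1 = 54·224 − 59·205
1 = −59·877 + 231·224
1 = 231·1101 − 290·877
1 = −290·3079 + 811·1101
1 = 811·4180 − 1101·3079
So 3079·(-1101) ≡ 1 (mod 4180), hence d ≡ -1101 ≡ 3079 (mod 4180).

3079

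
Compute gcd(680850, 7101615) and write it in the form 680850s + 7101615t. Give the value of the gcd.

15

Repeated division:
7101615 = 10·680850 + 293115
680850 = 2·293115 + 94620
293115 = 3·94620 + 9255
94620 = 10·9255 + 2070
9255 = 4·2070 + 975
2070 = 2·975 + 120
975 = 8·120 + 15
120 = 8·15 + 0
gcd(680850, 7101615) = 15.
Working backward:
15 = 975 − 8·120
15 = −8·2070 + 17·975
15 = 17·9255 − 76·2070
15 = −76·94620 + 777·9255
15 = 777·293115 − 2407·94620
15 = −2407·680850 + 5591·293115
15 = 5591·7101615 − 58317·680850
So 15 = (5591)·7101615 + (-58317)·680850.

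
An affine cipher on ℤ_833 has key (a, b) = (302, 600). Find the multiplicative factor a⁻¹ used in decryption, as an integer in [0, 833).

582

Run Euclid on (833, 302):
833 = 2·302 + 229
302 = 1·229 + 73
229 = 3·73 + 10
73 = 7·10 + 3
10 = 3·3 + 1
3 = 3·1 + 0
The gcd is 1. Working backward:
1 = 10 − 3·3
1 = −3·73 + 22·10
1 = 22·229 − 69·73
1 = −69·302 + 91·229
1 = 91·833 − 251·302
So 302·(-251) ≡ 1 (mod 833), and -251 ≡ 582 (mod 833).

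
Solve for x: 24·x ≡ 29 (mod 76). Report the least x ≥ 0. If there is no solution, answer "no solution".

gcd(24, 76):
76 = 3·24 + 4
24 = 6·4 + 0
gcd = 4, but 4 ∤ 29, so the congruence has no solution.

no solution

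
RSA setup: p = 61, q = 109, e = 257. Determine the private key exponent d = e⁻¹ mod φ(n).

353

φ(n) = (p−1)(q−1) = 60·108 = 6480.
Need d with 257·d ≡ 1 (mod 6480). Apply the extended Euclidean algorithm:
6480 = 25·257 + 55
257 = 4·55 + 37
55 = 1·37 + 18
37 = 2·18 + 1
18 = 18·1 + 0
Back-substitute:
1 = 37 − 2·18
1 = −2·55 + 3·37
1 = 3·257 − 14·55
1 = −14·6480 + 353·257
So 257·353 ≡ 1 (mod 6480), hence d = 353.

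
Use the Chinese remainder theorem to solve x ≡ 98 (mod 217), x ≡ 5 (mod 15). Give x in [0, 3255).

Write x = 98 + 217·k. Then 217·k ≡ 5 − 98 ≡ 12 (mod 15).
Need 217⁻¹ mod 15. Extended Euclid on (15, 7):
15 = 2×7 + 1
7 = 7×1 + 0
Back-substitute:
1 = 15 − 2·7
217⁻¹ ≡ 13 (mod 15), so k ≡ 13·12 ≡ 6 (mod 15).
x = 98 + 217·6 = 1400.

1400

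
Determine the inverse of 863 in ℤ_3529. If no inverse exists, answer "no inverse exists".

Apply the Euclidean algorithm to 3529 and 863:
3529 = 4*863 + 77
863 = 11*77 + 16
77 = 4*16 + 13
16 = 1*13 + 3
13 = 4*3 + 1
3 = 3*1 + 0
gcd = 1, so the inverse exists. Back-substitute:
1 = 13 − 4·3
1 = −4·16 + 5·13
1 = 5·77 − 24·16
1 = −24·863 + 269·77
1 = 269·3529 − 1100·863
Hence 863⁻¹ ≡ -1100 ≡ 2429 (mod 3529).

2429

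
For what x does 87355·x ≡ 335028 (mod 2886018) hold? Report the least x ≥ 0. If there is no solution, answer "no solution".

First find gcd(87355, 2886018):
2886018 = 33*87355 + 3303
87355 = 26*3303 + 1477
3303 = 2*1477 + 349
1477 = 4*349 + 81
349 = 4*81 + 25
81 = 3*25 + 6
25 = 4*6 + 1
6 = 6*1 + 0
gcd = 1, so a unique solution mod 2886018 exists.
Back-substitute for the Bézout coefficients:
1 = 25 − 4·6
1 = −4·81 + 13·25
1 = 13·349 − 56·81
1 = −56·1477 + 237·349
1 = 237·3303 − 530·1477
1 = −530·87355 + 14017·3303
1 = 14017·2886018 − 463091·87355
So 87355·(-463091) ≡ 1 (mod 2886018), giving 87355⁻¹ ≡ 2422927.
x ≡ 87355⁻¹·335028 ≡ 2422927·335028 ≡ 990114 (mod 2886018).

990114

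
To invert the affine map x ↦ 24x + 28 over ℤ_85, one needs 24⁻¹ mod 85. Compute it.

39

gcd(85, 24) by repeated division:
85 = 3×24 + 13
24 = 1×13 + 11
13 = 1×11 + 2
11 = 5×2 + 1
2 = 2×1 + 0
The gcd is 1. Working backward:
1 = 11 − 5·2
1 = −5·13 + 6·11
1 = 6·24 − 11·13
1 = −11·85 + 39·24
So 24·39 ≡ 1 (mod 85).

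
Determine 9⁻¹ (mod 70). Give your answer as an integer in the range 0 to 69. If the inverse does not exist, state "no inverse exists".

39

Run Euclid on (70, 9):
70 = 7*9 + 7
9 = 1*7 + 2
7 = 3*2 + 1
2 = 2*1 + 0
gcd = 1, so the inverse exists. Back-substitute:
1 = 7 − 3·2
1 = −3·9 + 4·7
1 = 4·70 − 31·9
So 9·(-31) ≡ 1 (mod 70), and -31 ≡ 39 (mod 70).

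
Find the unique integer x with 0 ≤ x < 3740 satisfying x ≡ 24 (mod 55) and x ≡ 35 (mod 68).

2279

Write x = 24 + 55·k. Then 55·k ≡ 35 − 24 ≡ 11 (mod 68).
Need 55⁻¹ mod 68. Extended Euclid on (68, 55):
68 = 1×55 + 13
55 = 4×13 + 3
13 = 4×3 + 1
3 = 3×1 + 0
Back-substitute:
1 = 13 − 4·3
1 = −4·55 + 17·13
1 = 17·68 − 21·55
55⁻¹ ≡ 47 (mod 68), so k ≡ 47·11 ≡ 41 (mod 68).
x = 24 + 55·41 = 2279.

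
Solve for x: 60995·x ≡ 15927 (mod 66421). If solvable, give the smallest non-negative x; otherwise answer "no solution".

First find gcd(60995, 66421):
66421 = 1·60995 + 5426
60995 = 11·5426 + 1309
5426 = 4·1309 + 190
1309 = 6·190 + 169
190 = 1·169 + 21
169 = 8·21 + 1
21 = 21·1 + 0
gcd = 1, so a unique solution mod 66421 exists.
Back-substitute for the Bézout coefficients:
1 = 169 − 8·21
1 = −8·190 + 9·169
1 = 9·1309 − 62·190
1 = −62·5426 + 257·1309
1 = 257·60995 − 2889·5426
1 = −2889·66421 + 3146·60995
So 60995·(3146) ≡ 1 (mod 66421), giving 60995⁻¹ ≡ 3146.
x ≡ 60995⁻¹·15927 ≡ 3146·15927 ≡ 24908 (mod 66421).

24908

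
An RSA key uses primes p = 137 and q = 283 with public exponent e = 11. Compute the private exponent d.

φ(n) = (p−1)(q−1) = 136·282 = 38352.
Need d with 11·d ≡ 1 (mod 38352). Apply the extended Euclidean algorithm:
38352 = 3486·11 + 6
11 = 1·6 + 5
6 = 1·5 + 1
5 = 5·1 + 0
Back-substitute:
1 = 6 − 5
1 = −11 + 2·6
1 = 2·38352 − 6973·11
So 11·(-6973) ≡ 1 (mod 38352), hence d ≡ -6973 ≡ 31379 (mod 38352).

31379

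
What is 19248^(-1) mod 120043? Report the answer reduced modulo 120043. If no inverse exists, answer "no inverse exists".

21136

Extended Euclidean algorithm:
120043 = 6×19248 + 4555
19248 = 4×4555 + 1028
4555 = 4×1028 + 443
1028 = 2×443 + 142
443 = 3×142 + 17
142 = 8×17 + 6
17 = 2×6 + 5
6 = 1×5 + 1
5 = 5×1 + 0
Since gcd(19248, 120043) = 1, back-substitute to write 1 as a combination:
1 = 6 − 5
1 = −17 + 3·6
1 = 3·142 − 25·17
1 = −25·443 + 78·142
1 = 78·1028 − 181·443
1 = −181·4555 + 802·1028
1 = 802·19248 − 3389·4555
1 = −3389·120043 + 21136·19248
So 19248·21136 ≡ 1 (mod 120043).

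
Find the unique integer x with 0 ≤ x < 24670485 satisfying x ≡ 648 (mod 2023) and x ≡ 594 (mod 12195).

Write x = 648 + 2023·k. Then 2023·k ≡ 594 − 648 ≡ 12141 (mod 12195).
Need 2023⁻¹ mod 12195. Extended Euclid on (12195, 2023):
12195 = 6*2023 + 57
2023 = 35*57 + 28
57 = 2*28 + 1
28 = 28*1 + 0
Back-substitute:
1 = 57 − 2·28
1 = −2·2023 + 71·57
1 = 71·12195 − 428·2023
2023⁻¹ ≡ 11767 (mod 12195), so k ≡ 11767·12141 ≡ 10917 (mod 12195).
x = 648 + 2023·10917 = 22085739.

22085739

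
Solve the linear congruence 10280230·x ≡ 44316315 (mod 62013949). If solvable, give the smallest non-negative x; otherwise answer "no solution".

9371713

First find gcd(10280230, 62013949):
62013949 = 6*10280230 + 332569
10280230 = 30*332569 + 303160
332569 = 1*303160 + 29409
303160 = 10*29409 + 9070
29409 = 3*9070 + 2199
9070 = 4*2199 + 274
2199 = 8*274 + 7
274 = 39*7 + 1
7 = 7*1 + 0
gcd = 1, so a unique solution mod 62013949 exists.
Back-substitute for the Bézout coefficients:
1 = 274 − 39·7
1 = −39·2199 + 313·274
1 = 313·9070 − 1291·2199
1 = −1291·29409 + 4186·9070
1 = 4186·303160 − 43151·29409
1 = −43151·332569 + 47337·303160
1 = 47337·10280230 − 1463261·332569
1 = −1463261·62013949 + 8826903·10280230
So 10280230·(8826903) ≡ 1 (mod 62013949), giving 10280230⁻¹ ≡ 8826903.
x ≡ 10280230⁻¹·44316315 ≡ 8826903·44316315 ≡ 9371713 (mod 62013949).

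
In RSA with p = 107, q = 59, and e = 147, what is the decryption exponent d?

φ(n) = (p−1)(q−1) = 106·58 = 6148.
Need d with 147·d ≡ 1 (mod 6148). Apply the extended Euclidean algorithm:
6148 = 41×147 + 121
147 = 1×121 + 26
121 = 4×26 + 17
26 = 1×17 + 9
17 = 1×9 + 8
9 = 1×8 + 1
8 = 8×1 + 0
Back-substitute:
1 = 9 − 8
1 = −17 + 2·9
1 = 2·26 − 3·17
1 = −3·121 + 14·26
1 = 14·147 − 17·121
1 = −17·6148 + 711·147
So 147·711 ≡ 1 (mod 6148), hence d = 711.

711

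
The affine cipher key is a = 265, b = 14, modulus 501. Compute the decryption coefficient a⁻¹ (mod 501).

gcd(501, 265) by repeated division:
501 = 1·265 + 236
265 = 1·236 + 29
236 = 8·29 + 4
29 = 7·4 + 1
4 = 4·1 + 0
Since gcd(265, 501) = 1, back-substitute to write 1 as a combination:
1 = 29 − 7·4
1 = −7·236 + 57·29
1 = 57·265 − 64·236
1 = −64·501 + 121·265
So 265·121 ≡ 1 (mod 501).

121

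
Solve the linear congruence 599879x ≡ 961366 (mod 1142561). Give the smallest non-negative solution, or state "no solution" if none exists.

20429

First find gcd(599879, 1142561):
1142561 = 1×599879 + 542682
599879 = 1×542682 + 57197
542682 = 9×57197 + 27909
57197 = 2×27909 + 1379
27909 = 20×1379 + 329
1379 = 4×329 + 63
329 = 5×63 + 14
63 = 4×14 + 7
14 = 2×7 + 0
gcd = 7 and 7 | 961366, so solutions exist. Divide through by 7: 85697x ≡ 137338 (mod 163223).
Now find 85697⁻¹ mod 163223:
163223 = 1·85697 + 77526
85697 = 1·77526 + 8171
77526 = 9·8171 + 3987
8171 = 2·3987 + 197
3987 = 20·197 + 47
197 = 4·47 + 9
47 = 5·9 + 2
9 = 4·2 + 1
2 = 2·1 + 0
Back-substitute:
1 = 9 − 4·2
1 = −4·47 + 21·9
1 = 21·197 − 88·47
1 = −88·3987 + 1781·197
1 = 1781·8171 − 3650·3987
1 = −3650·77526 + 34631·8171
1 = 34631·85697 − 38281·77526
1 = −38281·163223 + 72912·85697
So 85697⁻¹ ≡ 72912 (mod 163223).
Then x ≡ 72912·137338 ≡ 20429 (mod 163223); the smallest non-negative solution is x = 20429.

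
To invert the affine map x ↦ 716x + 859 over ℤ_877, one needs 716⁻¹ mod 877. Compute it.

670

gcd(877, 716) by repeated division:
877 = 1·716 + 161
716 = 4·161 + 72
161 = 2·72 + 17
72 = 4·17 + 4
17 = 4·4 + 1
4 = 4·1 + 0
Since gcd(716, 877) = 1, back-substitute to write 1 as a combination:
1 = 17 − 4·4
1 = −4·72 + 17·17
1 = 17·161 − 38·72
1 = −38·716 + 169·161
1 = 169·877 − 207·716
Thus 716·(-207) ≡ 1 (mod 877); reducing, -207 mod 877 = 670.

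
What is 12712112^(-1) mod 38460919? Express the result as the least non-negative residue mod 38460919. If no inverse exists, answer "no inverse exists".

Euclidean algorithm on 38460919, 12712112:
38460919 = 3·12712112 + 324583
12712112 = 39·324583 + 53375
324583 = 6·53375 + 4333
53375 = 12·4333 + 1379
4333 = 3·1379 + 196
1379 = 7·196 + 7
196 = 28·7 + 0
The gcd is 7, not 1, hence no inverse exists.

no inverse exists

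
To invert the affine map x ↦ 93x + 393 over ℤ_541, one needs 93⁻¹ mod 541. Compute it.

64

Apply the Euclidean algorithm to 541 and 93:
541 = 5·93 + 76
93 = 1·76 + 17
76 = 4·17 + 8
17 = 2·8 + 1
8 = 8·1 + 0
gcd = 1, so the inverse exists. Back-substitute:
1 = 17 − 2·8
1 = −2·76 + 9·17
1 = 9·93 − 11·76
1 = −11·541 + 64·93
So 93·64 ≡ 1 (mod 541).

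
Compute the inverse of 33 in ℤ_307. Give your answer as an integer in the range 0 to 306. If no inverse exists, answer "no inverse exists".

214

Run Euclid on (307, 33):
307 = 9×33 + 10
33 = 3×10 + 3
10 = 3×3 + 1
3 = 3×1 + 0
Since gcd(33, 307) = 1, back-substitute to write 1 as a combination:
1 = 10 − 3·3
1 = −3·33 + 10·10
1 = 10·307 − 93·33
So 33·(-93) ≡ 1 (mod 307), and -93 ≡ 214 (mod 307).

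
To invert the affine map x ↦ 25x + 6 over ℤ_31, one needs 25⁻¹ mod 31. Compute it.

5

Run Euclid on (31, 25):
31 = 1·25 + 6
25 = 4·6 + 1
6 = 6·1 + 0
gcd = 1, so the inverse exists. Back-substitute:
1 = 25 − 4·6
1 = −4·31 + 5·25
So 25·5 ≡ 1 (mod 31).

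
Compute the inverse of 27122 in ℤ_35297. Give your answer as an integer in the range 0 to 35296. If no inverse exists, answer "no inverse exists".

15902

gcd(35297, 27122) by repeated division:
35297 = 1×27122 + 8175
27122 = 3×8175 + 2597
8175 = 3×2597 + 384
2597 = 6×384 + 293
384 = 1×293 + 91
293 = 3×91 + 20
91 = 4×20 + 11
20 = 1×11 + 9
11 = 1×9 + 2
9 = 4×2 + 1
2 = 2×1 + 0
Since gcd(27122, 35297) = 1, back-substitute to write 1 as a combination:
1 = 9 − 4·2
1 = −4·11 + 5·9
1 = 5·20 − 9·11
1 = −9·91 + 41·20
1 = 41·293 − 132·91
1 = −132·384 + 173·293
1 = 173·2597 − 1170·384
1 = −1170·8175 + 3683·2597
1 = 3683·27122 − 12219·8175
1 = −12219·35297 + 15902·27122
So 27122·15902 ≡ 1 (mod 35297).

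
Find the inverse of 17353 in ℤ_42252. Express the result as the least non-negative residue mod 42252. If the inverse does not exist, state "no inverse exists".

Compute gcd(17353, 42252):
42252 = 2×17353 + 7546
17353 = 2×7546 + 2261
7546 = 3×2261 + 763
2261 = 2×763 + 735
763 = 1×735 + 28
735 = 26×28 + 7
28 = 4×7 + 0
Since gcd = 7 > 1, 17353 is not a unit mod 42252.

no inverse exists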